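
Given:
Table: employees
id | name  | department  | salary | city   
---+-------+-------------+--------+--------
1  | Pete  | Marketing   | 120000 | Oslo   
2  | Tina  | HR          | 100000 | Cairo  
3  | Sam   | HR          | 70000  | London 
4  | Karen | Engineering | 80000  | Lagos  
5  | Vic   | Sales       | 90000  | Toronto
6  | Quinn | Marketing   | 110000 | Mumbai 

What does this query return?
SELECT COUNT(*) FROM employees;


COUNT(*) counts all rows

6


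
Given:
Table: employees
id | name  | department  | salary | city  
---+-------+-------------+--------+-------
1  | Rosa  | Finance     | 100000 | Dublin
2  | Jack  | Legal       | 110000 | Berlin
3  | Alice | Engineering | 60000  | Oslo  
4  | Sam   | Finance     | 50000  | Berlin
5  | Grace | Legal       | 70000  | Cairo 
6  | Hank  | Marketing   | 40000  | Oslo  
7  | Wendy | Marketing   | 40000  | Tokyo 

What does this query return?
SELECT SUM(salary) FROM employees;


SUM(salary) = 100000 + 110000 + 60000 + 50000 + 70000 + 40000 + 40000 = 470000

470000


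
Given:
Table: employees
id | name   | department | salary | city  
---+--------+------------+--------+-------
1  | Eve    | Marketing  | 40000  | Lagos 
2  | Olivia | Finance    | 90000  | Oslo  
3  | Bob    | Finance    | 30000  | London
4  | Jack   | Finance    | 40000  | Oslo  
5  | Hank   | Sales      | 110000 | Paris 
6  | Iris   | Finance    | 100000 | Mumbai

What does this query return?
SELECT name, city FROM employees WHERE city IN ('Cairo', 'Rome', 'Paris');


Filtering: city IN ('Cairo', 'Rome', 'Paris')
Matching: 1 rows

1 rows:
Hank, Paris


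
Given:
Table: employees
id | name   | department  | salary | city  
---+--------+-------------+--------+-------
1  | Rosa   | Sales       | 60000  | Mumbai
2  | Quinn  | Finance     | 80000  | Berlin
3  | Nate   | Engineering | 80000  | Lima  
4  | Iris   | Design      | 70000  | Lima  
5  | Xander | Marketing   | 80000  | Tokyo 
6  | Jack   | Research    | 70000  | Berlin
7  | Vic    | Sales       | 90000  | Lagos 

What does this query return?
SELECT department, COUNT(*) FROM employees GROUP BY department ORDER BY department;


Assigning each row to its department group:
  Rosa -> Sales
  Quinn -> Finance
  Nate -> Engineering
  Iris -> Design
  Xander -> Marketing
  Jack -> Research
  Vic -> Sales


6 groups:
Design, 1
Engineering, 1
Finance, 1
Marketing, 1
Research, 1
Sales, 2


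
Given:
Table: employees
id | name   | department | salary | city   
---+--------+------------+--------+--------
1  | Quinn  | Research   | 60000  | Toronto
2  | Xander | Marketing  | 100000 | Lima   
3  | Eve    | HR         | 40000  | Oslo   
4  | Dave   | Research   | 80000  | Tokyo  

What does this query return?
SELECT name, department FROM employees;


Projecting columns: name, department

4 rows:
Quinn, Research
Xander, Marketing
Eve, HR
Dave, Research


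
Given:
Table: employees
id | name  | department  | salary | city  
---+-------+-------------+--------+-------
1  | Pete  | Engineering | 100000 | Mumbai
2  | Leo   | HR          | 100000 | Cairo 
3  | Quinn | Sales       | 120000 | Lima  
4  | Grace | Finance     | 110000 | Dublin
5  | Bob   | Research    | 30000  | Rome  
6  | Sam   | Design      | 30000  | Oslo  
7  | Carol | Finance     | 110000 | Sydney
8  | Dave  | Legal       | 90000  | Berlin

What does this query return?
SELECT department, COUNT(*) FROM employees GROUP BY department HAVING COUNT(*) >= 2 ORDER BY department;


Groups with count >= 2:
  Finance: 2 -> PASS
  Design: 1 -> filtered out
  Engineering: 1 -> filtered out
  HR: 1 -> filtered out
  Legal: 1 -> filtered out
  Research: 1 -> filtered out
  Sales: 1 -> filtered out


1 groups:
Finance, 2


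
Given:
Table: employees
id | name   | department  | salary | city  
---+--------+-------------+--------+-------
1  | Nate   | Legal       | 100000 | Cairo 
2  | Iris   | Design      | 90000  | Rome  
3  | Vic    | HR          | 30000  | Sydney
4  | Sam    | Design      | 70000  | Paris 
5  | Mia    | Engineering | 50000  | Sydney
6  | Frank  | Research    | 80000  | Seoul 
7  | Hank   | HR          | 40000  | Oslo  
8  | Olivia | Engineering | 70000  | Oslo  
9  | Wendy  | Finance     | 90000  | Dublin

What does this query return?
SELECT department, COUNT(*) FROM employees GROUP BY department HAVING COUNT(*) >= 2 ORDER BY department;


Groups with count >= 2:
  Design: 2 -> PASS
  Engineering: 2 -> PASS
  HR: 2 -> PASS
  Finance: 1 -> filtered out
  Legal: 1 -> filtered out
  Research: 1 -> filtered out


3 groups:
Design, 2
Engineering, 2
HR, 2


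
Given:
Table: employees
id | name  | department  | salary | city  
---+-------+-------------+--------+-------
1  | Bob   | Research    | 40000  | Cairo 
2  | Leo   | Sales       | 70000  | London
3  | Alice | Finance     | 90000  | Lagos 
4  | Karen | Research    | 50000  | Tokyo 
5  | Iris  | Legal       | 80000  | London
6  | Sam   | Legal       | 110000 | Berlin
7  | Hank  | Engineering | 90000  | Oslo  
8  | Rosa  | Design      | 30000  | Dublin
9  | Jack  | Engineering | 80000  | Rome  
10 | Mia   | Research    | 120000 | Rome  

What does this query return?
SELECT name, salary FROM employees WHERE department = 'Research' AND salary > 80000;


Filtering: department = 'Research' AND salary > 80000
Matching: 1 rows

1 rows:
Mia, 120000


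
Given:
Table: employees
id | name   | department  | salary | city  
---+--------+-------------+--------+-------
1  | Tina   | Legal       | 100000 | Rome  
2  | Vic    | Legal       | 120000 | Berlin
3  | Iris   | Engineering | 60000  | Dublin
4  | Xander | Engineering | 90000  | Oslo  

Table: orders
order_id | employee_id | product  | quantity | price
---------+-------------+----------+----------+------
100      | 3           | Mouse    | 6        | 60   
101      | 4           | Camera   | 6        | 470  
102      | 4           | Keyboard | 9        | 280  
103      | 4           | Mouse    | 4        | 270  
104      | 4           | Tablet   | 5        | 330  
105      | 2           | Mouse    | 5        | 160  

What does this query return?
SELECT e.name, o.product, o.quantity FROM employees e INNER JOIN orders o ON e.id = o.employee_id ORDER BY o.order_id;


Joining employees.id = orders.employee_id:
  employee Iris (id=3) -> order Mouse
  employee Xander (id=4) -> order Camera
  employee Xander (id=4) -> order Keyboard
  employee Xander (id=4) -> order Mouse
  employee Xander (id=4) -> order Tablet
  employee Vic (id=2) -> order Mouse


6 rows:
Iris, Mouse, 6
Xander, Camera, 6
Xander, Keyboard, 9
Xander, Mouse, 4
Xander, Tablet, 5
Vic, Mouse, 5


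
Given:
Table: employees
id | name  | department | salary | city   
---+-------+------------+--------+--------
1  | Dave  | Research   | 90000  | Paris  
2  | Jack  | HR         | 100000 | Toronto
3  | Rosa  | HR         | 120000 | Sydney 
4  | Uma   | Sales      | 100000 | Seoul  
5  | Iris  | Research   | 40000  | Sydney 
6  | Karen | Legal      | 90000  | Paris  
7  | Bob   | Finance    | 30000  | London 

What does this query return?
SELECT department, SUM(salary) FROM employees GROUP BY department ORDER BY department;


Summing salary within each department:
  Finance: 30000 = 30000
  HR: 100000 + 120000 = 220000
  Legal: 90000 = 90000
  Research: 90000 + 40000 = 130000
  Sales: 100000 = 100000


5 groups:
Finance, 30000
HR, 220000
Legal, 90000
Research, 130000
Sales, 100000


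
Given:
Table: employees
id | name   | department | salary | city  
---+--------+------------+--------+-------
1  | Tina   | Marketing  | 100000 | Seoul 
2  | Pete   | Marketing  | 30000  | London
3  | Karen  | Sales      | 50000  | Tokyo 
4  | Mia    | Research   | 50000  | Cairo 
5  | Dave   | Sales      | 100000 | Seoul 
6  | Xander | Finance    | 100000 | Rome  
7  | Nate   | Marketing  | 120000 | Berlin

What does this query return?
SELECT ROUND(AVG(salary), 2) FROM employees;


SUM(salary) = 550000
COUNT = 7
ROUND(AVG, 2) = ROUND(550000 / 7, 2) = 78571.43

78571.43


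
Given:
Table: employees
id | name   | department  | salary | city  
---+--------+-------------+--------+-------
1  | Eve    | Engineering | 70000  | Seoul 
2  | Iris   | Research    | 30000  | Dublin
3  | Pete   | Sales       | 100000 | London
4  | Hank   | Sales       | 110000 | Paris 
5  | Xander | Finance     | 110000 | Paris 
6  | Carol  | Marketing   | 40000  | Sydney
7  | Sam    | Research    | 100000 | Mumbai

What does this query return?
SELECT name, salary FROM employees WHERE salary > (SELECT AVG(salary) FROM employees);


Subquery: AVG(salary) = 80000.0
Filtering: salary > 80000.0
  Pete (100000) -> MATCH
  Hank (110000) -> MATCH
  Xander (110000) -> MATCH
  Sam (100000) -> MATCH


4 rows:
Pete, 100000
Hank, 110000
Xander, 110000
Sam, 100000


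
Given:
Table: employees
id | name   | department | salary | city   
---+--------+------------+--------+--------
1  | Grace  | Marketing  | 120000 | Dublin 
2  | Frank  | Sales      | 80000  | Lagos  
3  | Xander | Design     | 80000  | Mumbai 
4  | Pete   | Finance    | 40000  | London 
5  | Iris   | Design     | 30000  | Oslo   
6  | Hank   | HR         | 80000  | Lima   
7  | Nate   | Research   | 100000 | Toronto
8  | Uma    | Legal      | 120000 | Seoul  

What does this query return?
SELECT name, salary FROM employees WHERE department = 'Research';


Filtering: department = 'Research'
Matching rows: 1

1 rows:
Nate, 100000


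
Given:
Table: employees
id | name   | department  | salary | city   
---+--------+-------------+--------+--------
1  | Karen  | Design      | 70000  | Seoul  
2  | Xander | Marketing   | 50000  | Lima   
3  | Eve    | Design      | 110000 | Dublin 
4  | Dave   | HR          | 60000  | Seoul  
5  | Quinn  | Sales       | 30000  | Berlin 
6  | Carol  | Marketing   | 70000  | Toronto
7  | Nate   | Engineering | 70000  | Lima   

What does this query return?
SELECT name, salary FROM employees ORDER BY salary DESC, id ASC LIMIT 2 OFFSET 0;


Sort by salary DESC (id ASC tiebreak), then skip 0 and take 2
Rows 1 through 2

2 rows:
Eve, 110000
Karen, 70000


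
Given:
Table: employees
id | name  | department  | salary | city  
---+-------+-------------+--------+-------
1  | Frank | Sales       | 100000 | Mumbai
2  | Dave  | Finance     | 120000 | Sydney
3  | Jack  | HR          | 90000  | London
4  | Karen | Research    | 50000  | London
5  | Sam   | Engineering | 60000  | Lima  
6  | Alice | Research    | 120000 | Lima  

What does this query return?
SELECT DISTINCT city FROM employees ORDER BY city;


All 'city' values (row order): Mumbai, Sydney, London, London, Lima, Lima
Removing duplicates leaves 4 unique value(s).

4 values:
Lima
London
Mumbai
Sydney


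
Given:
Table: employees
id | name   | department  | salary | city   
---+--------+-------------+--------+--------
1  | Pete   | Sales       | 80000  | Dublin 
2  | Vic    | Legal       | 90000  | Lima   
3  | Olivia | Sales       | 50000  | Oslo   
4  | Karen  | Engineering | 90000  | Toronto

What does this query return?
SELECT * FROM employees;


SELECT * returns all 4 rows with all columns

4 rows:
1, Pete, Sales, 80000, Dublin
2, Vic, Legal, 90000, Lima
3, Olivia, Sales, 50000, Oslo
4, Karen, Engineering, 90000, Toronto


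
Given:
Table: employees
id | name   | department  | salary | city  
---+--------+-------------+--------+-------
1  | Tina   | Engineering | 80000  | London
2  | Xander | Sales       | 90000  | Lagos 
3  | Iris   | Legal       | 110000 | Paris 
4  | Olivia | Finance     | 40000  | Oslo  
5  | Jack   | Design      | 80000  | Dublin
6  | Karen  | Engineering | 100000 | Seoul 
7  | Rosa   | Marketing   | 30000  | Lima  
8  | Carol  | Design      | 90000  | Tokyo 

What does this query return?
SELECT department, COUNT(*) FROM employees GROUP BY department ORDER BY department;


Assigning each row to its department group:
  Tina -> Engineering
  Xander -> Sales
  Iris -> Legal
  Olivia -> Finance
  Jack -> Design
  Karen -> Engineering
  Rosa -> Marketing
  Carol -> Design


6 groups:
Design, 2
Engineering, 2
Finance, 1
Legal, 1
Marketing, 1
Sales, 1


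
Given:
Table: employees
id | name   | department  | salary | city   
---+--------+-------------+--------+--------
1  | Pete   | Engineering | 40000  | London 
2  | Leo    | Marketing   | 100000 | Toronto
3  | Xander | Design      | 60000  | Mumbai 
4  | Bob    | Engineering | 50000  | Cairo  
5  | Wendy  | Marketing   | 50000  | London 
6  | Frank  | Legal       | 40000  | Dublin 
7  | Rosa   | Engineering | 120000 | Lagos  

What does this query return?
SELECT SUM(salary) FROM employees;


SUM(salary) = 40000 + 100000 + 60000 + 50000 + 50000 + 40000 + 120000 = 460000

460000


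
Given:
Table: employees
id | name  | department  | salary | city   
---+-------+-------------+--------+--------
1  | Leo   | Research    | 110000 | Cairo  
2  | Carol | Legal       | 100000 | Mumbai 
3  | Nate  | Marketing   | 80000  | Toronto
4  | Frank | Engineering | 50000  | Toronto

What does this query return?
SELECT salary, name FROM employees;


Projecting columns: salary, name

4 rows:
110000, Leo
100000, Carol
80000, Nate
50000, Frank


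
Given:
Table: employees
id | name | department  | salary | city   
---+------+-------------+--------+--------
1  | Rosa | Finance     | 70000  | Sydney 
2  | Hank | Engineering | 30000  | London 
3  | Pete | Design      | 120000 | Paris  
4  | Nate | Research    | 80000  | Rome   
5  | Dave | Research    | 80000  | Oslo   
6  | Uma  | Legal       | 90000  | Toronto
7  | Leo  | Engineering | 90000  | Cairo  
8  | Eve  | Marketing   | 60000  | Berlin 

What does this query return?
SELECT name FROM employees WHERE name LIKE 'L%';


LIKE 'L%' matches names starting with 'L'
Matching: 1

1 rows:
Leo


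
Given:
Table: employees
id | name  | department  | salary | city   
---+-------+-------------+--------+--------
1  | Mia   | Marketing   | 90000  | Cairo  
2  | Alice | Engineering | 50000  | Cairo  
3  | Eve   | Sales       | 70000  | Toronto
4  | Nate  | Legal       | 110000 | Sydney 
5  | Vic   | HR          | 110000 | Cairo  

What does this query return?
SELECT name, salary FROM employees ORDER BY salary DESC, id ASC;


Sorting by salary DESC, then id ASC for ties

5 rows:
Nate, 110000
Vic, 110000
Mia, 90000
Eve, 70000
Alice, 50000


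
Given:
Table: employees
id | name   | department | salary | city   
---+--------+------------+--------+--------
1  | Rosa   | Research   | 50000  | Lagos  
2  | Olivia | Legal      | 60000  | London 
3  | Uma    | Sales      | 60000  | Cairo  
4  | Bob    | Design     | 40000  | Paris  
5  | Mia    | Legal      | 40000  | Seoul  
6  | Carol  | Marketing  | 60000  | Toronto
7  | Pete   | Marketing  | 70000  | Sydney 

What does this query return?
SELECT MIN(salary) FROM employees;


Salaries: 50000, 60000, 60000, 40000, 40000, 60000, 70000
MIN = 40000

40000


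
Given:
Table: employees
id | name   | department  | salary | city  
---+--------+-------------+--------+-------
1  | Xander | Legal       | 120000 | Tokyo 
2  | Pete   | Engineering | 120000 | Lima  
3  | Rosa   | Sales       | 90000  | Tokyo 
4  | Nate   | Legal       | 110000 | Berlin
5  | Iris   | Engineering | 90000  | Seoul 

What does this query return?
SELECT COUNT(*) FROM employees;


COUNT(*) counts all rows

5


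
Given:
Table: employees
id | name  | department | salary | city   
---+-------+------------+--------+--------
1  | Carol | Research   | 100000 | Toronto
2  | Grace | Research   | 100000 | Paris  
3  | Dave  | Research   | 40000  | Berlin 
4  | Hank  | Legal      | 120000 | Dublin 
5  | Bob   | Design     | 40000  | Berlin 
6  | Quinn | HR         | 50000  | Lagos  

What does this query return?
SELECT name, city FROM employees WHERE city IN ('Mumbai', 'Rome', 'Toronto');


Filtering: city IN ('Mumbai', 'Rome', 'Toronto')
Matching: 1 rows

1 rows:
Carol, Toronto


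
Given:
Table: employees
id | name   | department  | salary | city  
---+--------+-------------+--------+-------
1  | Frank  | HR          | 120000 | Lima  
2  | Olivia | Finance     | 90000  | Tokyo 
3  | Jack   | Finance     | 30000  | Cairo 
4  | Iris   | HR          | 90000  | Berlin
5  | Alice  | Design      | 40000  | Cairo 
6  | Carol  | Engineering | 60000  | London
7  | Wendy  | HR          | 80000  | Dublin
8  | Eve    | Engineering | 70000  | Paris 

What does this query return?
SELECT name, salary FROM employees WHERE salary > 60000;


Filtering: salary > 60000
Matching: 5 rows

5 rows:
Frank, 120000
Olivia, 90000
Iris, 90000
Wendy, 80000
Eve, 70000


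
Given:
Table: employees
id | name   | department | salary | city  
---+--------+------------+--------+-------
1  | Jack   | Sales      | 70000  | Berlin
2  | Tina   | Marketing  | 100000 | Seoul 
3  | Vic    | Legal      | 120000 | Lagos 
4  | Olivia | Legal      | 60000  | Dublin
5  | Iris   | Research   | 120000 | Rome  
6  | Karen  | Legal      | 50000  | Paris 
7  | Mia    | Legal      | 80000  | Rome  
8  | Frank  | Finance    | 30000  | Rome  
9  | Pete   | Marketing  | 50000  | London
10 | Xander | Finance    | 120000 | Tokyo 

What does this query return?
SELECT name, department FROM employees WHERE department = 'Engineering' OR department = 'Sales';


Filtering: department = 'Engineering' OR 'Sales'
Matching: 1 rows

1 rows:
Jack, Sales


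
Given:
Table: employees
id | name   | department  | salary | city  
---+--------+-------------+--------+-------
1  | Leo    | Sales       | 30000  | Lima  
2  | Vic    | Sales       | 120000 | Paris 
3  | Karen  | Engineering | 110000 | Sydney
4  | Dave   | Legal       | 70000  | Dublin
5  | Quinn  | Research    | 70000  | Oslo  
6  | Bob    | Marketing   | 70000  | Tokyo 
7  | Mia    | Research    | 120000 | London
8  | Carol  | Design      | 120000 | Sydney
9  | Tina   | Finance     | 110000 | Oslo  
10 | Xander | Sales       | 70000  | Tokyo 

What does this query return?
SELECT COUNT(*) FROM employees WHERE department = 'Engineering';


Counting rows where department = 'Engineering'
  Karen -> MATCH


1


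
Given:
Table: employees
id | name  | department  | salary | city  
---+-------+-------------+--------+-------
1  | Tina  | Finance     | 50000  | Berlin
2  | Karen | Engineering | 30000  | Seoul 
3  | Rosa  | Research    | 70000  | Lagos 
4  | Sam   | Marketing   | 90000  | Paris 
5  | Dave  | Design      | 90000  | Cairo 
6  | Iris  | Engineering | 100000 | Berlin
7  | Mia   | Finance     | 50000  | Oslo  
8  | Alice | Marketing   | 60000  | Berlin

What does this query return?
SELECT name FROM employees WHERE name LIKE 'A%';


LIKE 'A%' matches names starting with 'A'
Matching: 1

1 rows:
Alice


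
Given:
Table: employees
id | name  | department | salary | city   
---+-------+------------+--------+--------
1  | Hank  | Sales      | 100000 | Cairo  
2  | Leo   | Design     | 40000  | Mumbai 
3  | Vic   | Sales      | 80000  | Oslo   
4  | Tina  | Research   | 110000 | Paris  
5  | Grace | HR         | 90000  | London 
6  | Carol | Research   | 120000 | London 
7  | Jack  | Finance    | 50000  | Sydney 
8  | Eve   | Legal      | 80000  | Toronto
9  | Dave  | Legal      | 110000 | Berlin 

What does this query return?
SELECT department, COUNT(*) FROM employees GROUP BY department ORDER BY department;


Assigning each row to its department group:
  Hank -> Sales
  Leo -> Design
  Vic -> Sales
  Tina -> Research
  Grace -> HR
  Carol -> Research
  Jack -> Finance
  Eve -> Legal
  Dave -> Legal


6 groups:
Design, 1
Finance, 1
HR, 1
Legal, 2
Research, 2
Sales, 2


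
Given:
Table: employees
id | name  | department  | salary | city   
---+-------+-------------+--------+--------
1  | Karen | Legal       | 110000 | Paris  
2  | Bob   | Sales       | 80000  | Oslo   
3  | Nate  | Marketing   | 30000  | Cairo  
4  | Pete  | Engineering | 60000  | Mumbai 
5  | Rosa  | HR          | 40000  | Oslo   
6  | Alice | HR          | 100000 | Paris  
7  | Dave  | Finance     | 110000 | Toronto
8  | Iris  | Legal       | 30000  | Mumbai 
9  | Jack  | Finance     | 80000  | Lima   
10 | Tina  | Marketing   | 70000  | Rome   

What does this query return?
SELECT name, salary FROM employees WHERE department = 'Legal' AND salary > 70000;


Filtering: department = 'Legal' AND salary > 70000
Matching: 1 rows

1 rows:
Karen, 110000


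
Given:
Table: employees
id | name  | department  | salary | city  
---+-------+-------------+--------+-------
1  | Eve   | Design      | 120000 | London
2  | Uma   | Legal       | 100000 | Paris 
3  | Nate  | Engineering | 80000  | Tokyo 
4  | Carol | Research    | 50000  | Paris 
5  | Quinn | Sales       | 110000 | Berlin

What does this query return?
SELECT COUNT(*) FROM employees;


COUNT(*) counts all rows

5


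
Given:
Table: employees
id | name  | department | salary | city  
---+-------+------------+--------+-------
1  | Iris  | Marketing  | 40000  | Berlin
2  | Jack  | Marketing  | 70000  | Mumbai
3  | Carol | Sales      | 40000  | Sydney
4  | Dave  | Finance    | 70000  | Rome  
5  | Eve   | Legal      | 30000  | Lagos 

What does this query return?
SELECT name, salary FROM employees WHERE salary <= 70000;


Filtering: salary <= 70000
Matching: 5 rows

5 rows:
Iris, 40000
Jack, 70000
Carol, 40000
Dave, 70000
Eve, 30000


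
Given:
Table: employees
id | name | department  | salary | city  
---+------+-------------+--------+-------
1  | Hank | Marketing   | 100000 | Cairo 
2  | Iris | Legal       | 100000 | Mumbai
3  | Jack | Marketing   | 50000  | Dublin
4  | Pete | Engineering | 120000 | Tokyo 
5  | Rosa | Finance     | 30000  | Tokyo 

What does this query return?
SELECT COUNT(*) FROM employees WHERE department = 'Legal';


Counting rows where department = 'Legal'
  Iris -> MATCH


1


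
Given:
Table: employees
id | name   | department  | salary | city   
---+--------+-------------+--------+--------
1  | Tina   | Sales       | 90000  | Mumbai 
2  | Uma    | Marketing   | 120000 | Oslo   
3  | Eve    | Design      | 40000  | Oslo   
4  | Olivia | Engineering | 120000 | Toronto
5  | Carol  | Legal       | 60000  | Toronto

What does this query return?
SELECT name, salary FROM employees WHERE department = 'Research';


Filtering: department = 'Research'
Matching rows: 0

Empty result set (0 rows)


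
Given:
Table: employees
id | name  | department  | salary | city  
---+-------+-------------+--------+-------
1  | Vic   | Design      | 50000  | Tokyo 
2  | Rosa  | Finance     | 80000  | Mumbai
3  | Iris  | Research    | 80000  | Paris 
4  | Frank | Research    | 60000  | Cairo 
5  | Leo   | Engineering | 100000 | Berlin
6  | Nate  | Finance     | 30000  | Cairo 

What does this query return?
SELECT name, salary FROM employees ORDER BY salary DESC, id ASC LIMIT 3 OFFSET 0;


Sort by salary DESC (id ASC tiebreak), then skip 0 and take 3
Rows 1 through 3

3 rows:
Leo, 100000
Rosa, 80000
Iris, 80000


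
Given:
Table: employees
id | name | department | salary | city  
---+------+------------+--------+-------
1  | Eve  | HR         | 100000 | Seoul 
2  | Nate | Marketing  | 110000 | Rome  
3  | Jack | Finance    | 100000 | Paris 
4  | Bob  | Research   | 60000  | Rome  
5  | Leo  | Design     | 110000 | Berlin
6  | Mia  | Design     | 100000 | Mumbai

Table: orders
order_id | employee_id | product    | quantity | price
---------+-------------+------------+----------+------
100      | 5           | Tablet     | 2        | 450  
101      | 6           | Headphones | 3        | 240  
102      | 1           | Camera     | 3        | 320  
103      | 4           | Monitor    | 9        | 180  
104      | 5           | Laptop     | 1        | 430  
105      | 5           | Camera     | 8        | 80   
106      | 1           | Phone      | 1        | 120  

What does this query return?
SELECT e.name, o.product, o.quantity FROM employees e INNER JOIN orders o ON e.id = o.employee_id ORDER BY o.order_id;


Joining employees.id = orders.employee_id:
  employee Leo (id=5) -> order Tablet
  employee Mia (id=6) -> order Headphones
  employee Eve (id=1) -> order Camera
  employee Bob (id=4) -> order Monitor
  employee Leo (id=5) -> order Laptop
  employee Leo (id=5) -> order Camera
  employee Eve (id=1) -> order Phone


7 rows:
Leo, Tablet, 2
Mia, Headphones, 3
Eve, Camera, 3
Bob, Monitor, 9
Leo, Laptop, 1
Leo, Camera, 8
Eve, Phone, 1


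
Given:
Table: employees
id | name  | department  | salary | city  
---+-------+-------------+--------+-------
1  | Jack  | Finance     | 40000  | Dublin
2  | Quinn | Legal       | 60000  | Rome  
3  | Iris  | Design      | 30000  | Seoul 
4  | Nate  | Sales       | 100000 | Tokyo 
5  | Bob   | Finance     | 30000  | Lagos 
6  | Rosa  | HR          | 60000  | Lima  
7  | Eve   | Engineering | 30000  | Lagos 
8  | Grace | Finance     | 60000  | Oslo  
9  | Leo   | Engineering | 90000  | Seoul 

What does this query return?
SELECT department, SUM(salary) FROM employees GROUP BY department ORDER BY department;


Summing salary within each department:
  Design: 30000 = 30000
  Engineering: 30000 + 90000 = 120000
  Finance: 40000 + 30000 + 60000 = 130000
  HR: 60000 = 60000
  Legal: 60000 = 60000
  Sales: 100000 = 100000


6 groups:
Design, 30000
Engineering, 120000
Finance, 130000
HR, 60000
Legal, 60000
Sales, 100000


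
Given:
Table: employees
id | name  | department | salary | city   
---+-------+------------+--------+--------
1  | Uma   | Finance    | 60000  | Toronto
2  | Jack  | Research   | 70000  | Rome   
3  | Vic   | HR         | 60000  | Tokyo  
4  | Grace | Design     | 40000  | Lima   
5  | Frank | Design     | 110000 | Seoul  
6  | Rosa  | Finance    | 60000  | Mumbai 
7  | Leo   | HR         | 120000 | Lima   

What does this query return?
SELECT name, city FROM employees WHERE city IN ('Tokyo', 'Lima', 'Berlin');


Filtering: city IN ('Tokyo', 'Lima', 'Berlin')
Matching: 3 rows

3 rows:
Vic, Tokyo
Grace, Lima
Leo, Lima


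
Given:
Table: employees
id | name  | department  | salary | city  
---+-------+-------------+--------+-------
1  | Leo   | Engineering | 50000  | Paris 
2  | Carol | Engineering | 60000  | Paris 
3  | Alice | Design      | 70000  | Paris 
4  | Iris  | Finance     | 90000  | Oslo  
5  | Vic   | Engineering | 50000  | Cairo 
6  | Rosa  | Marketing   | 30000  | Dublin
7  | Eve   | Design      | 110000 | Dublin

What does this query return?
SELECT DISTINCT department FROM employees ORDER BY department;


All 'department' values (row order): Engineering, Engineering, Design, Finance, Engineering, Marketing, Design
Removing duplicates leaves 4 unique value(s).

4 values:
Design
Engineering
Finance
Marketing


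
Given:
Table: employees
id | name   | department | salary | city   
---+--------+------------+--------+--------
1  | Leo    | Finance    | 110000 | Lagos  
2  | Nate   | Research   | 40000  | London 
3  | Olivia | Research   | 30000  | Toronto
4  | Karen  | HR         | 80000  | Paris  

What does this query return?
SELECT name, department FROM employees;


Projecting columns: name, department

4 rows:
Leo, Finance
Nate, Research
Olivia, Research
Karen, HR


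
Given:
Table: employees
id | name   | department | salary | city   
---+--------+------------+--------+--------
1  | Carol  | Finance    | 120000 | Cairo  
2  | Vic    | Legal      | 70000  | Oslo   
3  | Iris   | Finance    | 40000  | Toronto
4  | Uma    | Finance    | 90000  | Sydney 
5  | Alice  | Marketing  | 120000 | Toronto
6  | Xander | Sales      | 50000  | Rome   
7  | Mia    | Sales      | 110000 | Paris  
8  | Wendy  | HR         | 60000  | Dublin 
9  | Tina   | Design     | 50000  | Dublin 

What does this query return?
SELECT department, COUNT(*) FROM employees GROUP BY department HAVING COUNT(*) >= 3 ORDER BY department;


Groups with count >= 3:
  Finance: 3 -> PASS
  Design: 1 -> filtered out
  HR: 1 -> filtered out
  Legal: 1 -> filtered out
  Marketing: 1 -> filtered out
  Sales: 2 -> filtered out


1 groups:
Finance, 3


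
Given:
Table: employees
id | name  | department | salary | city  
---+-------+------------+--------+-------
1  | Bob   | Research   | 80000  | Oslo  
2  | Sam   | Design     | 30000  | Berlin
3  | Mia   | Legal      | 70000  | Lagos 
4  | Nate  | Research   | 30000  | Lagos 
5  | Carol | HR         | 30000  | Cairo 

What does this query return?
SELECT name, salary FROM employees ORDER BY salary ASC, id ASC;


Sorting by salary ASC, then id ASC for ties

5 rows:
Sam, 30000
Nate, 30000
Carol, 30000
Mia, 70000
Bob, 80000


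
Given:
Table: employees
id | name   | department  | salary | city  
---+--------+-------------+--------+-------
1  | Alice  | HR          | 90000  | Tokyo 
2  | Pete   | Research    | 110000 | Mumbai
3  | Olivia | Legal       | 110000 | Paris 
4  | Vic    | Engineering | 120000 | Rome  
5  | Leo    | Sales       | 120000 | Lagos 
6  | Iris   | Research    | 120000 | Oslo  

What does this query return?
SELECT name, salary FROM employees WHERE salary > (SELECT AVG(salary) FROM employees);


Subquery: AVG(salary) = 111666.67
Filtering: salary > 111666.67
  Vic (120000) -> MATCH
  Leo (120000) -> MATCH
  Iris (120000) -> MATCH


3 rows:
Vic, 120000
Leo, 120000
Iris, 120000


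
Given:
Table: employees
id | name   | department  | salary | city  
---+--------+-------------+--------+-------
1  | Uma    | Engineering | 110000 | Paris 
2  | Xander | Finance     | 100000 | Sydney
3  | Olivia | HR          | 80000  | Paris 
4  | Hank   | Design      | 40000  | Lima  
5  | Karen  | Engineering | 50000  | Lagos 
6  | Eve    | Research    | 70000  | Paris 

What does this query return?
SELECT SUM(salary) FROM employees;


SUM(salary) = 110000 + 100000 + 80000 + 40000 + 50000 + 70000 = 450000

450000


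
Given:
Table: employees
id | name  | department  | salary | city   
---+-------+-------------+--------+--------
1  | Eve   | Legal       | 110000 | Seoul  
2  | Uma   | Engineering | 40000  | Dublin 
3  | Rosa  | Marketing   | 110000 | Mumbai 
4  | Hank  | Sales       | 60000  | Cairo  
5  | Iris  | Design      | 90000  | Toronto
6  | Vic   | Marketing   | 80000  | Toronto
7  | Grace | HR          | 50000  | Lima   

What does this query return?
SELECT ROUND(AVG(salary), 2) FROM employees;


SUM(salary) = 540000
COUNT = 7
ROUND(AVG, 2) = ROUND(540000 / 7, 2) = 77142.86

77142.86


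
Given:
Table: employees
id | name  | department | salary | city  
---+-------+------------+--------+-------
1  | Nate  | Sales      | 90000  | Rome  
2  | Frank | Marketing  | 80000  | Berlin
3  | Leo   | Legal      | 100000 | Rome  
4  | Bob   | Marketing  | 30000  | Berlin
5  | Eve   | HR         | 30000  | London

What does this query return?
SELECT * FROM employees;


SELECT * returns all 5 rows with all columns

5 rows:
1, Nate, Sales, 90000, Rome
2, Frank, Marketing, 80000, Berlin
3, Leo, Legal, 100000, Rome
4, Bob, Marketing, 30000, Berlin
5, Eve, HR, 30000, London


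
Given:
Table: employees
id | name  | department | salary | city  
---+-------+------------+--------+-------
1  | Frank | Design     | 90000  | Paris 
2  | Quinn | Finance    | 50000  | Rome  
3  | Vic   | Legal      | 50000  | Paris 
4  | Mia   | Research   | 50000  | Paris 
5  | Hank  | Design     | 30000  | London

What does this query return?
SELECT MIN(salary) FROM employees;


Salaries: 90000, 50000, 50000, 50000, 30000
MIN = 30000

30000


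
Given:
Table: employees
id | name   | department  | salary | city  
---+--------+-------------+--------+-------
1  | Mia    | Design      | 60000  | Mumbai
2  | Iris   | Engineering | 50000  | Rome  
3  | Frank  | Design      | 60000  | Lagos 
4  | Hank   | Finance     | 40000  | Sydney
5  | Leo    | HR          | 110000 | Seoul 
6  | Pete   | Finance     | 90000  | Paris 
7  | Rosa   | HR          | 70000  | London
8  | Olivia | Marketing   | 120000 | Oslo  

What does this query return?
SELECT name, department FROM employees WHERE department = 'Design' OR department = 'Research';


Filtering: department = 'Design' OR 'Research'
Matching: 2 rows

2 rows:
Mia, Design
Frank, Design


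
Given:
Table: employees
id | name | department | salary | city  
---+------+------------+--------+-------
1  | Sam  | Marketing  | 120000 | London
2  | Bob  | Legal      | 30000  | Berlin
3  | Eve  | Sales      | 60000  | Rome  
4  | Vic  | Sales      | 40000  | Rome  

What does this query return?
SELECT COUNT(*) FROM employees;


COUNT(*) counts all rows

4


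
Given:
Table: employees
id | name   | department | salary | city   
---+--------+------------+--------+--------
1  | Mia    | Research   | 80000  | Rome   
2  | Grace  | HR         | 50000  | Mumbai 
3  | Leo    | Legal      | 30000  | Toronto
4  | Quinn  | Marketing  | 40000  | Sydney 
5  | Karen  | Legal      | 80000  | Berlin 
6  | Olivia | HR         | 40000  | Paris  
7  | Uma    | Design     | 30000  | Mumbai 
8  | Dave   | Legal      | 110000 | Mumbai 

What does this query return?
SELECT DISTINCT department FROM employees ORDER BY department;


All 'department' values (row order): Research, HR, Legal, Marketing, Legal, HR, Design, Legal
Removing duplicates leaves 5 unique value(s).

5 values:
Design
HR
Legal
Marketing
Research


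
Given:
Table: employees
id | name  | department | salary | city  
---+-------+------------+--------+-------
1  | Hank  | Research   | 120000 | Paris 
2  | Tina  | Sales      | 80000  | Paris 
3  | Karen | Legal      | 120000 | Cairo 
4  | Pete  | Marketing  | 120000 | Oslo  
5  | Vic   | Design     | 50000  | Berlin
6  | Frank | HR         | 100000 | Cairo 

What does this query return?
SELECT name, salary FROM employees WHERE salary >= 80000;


Filtering: salary >= 80000
Matching: 5 rows

5 rows:
Hank, 120000
Tina, 80000
Karen, 120000
Pete, 120000
Frank, 100000


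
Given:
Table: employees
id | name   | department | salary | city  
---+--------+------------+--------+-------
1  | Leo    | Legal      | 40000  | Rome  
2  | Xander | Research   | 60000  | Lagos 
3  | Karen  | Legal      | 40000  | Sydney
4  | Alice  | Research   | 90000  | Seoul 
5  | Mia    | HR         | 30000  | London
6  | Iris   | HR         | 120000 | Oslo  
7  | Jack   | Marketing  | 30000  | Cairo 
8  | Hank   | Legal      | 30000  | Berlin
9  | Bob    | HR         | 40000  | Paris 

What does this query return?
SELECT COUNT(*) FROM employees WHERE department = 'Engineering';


Counting rows where department = 'Engineering'


0


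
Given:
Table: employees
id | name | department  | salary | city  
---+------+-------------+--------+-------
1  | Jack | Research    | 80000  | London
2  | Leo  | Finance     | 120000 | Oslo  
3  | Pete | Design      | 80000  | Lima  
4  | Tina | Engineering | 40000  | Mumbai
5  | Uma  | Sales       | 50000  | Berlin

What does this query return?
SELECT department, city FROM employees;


Projecting columns: department, city

5 rows:
Research, London
Finance, Oslo
Design, Lima
Engineering, Mumbai
Sales, Berlin


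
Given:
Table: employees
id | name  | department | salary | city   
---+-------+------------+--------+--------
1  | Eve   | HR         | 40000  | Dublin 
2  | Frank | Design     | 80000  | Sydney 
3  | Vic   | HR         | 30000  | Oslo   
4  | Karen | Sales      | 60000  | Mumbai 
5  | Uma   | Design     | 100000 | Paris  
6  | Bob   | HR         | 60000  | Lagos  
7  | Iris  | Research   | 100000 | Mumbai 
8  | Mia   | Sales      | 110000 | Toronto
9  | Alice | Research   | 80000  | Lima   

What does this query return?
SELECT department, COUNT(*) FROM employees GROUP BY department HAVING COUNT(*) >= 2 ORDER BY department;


Groups with count >= 2:
  Design: 2 -> PASS
  HR: 3 -> PASS
  Research: 2 -> PASS
  Sales: 2 -> PASS


4 groups:
Design, 2
HR, 3
Research, 2
Sales, 2


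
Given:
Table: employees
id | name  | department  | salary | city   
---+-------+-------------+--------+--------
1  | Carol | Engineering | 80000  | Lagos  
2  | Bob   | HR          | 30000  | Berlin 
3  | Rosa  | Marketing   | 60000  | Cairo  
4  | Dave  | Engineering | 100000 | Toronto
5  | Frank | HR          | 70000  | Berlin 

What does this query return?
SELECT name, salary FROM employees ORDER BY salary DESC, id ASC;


Sorting by salary DESC, then id ASC for ties

5 rows:
Dave, 100000
Carol, 80000
Frank, 70000
Rosa, 60000
Bob, 30000


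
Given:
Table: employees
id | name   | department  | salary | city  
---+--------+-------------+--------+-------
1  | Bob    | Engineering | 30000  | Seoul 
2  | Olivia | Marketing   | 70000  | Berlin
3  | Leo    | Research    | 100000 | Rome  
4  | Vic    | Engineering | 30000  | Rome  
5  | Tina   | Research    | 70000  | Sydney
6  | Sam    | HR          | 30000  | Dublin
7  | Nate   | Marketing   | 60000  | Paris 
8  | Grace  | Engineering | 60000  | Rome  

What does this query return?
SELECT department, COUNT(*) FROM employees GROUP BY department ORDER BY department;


Assigning each row to its department group:
  Bob -> Engineering
  Olivia -> Marketing
  Leo -> Research
  Vic -> Engineering
  Tina -> Research
  Sam -> HR
  Nate -> Marketing
  Grace -> Engineering


4 groups:
Engineering, 3
HR, 1
Marketing, 2
Research, 2


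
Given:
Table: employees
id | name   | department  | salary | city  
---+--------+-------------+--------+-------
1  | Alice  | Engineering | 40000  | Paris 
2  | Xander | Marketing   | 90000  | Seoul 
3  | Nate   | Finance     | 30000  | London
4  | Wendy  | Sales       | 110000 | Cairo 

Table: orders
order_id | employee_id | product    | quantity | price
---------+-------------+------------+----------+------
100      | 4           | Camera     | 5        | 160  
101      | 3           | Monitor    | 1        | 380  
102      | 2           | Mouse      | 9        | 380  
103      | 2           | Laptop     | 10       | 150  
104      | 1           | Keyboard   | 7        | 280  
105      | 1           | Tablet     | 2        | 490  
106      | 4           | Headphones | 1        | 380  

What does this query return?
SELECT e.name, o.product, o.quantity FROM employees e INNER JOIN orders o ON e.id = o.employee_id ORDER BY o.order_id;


Joining employees.id = orders.employee_id:
  employee Wendy (id=4) -> order Camera
  employee Nate (id=3) -> order Monitor
  employee Xander (id=2) -> order Mouse
  employee Xander (id=2) -> order Laptop
  employee Alice (id=1) -> order Keyboard
  employee Alice (id=1) -> order Tablet
  employee Wendy (id=4) -> order Headphones


7 rows:
Wendy, Camera, 5
Nate, Monitor, 1
Xander, Mouse, 9
Xander, Laptop, 10
Alice, Keyboard, 7
Alice, Tablet, 2
Wendy, Headphones, 1


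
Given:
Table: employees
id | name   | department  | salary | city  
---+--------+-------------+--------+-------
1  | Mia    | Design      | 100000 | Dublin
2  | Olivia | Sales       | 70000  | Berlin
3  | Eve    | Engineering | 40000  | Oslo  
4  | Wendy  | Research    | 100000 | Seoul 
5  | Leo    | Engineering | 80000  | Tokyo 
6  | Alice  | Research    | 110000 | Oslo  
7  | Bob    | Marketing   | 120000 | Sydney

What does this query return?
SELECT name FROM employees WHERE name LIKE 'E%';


LIKE 'E%' matches names starting with 'E'
Matching: 1

1 rows:
Eve


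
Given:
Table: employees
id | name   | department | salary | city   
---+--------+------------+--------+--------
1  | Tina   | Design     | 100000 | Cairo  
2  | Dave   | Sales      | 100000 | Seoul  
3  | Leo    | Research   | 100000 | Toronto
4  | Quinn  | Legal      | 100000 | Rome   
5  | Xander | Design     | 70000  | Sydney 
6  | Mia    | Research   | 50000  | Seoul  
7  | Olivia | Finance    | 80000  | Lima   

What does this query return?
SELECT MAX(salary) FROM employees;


Salaries: 100000, 100000, 100000, 100000, 70000, 50000, 80000
MAX = 100000

100000


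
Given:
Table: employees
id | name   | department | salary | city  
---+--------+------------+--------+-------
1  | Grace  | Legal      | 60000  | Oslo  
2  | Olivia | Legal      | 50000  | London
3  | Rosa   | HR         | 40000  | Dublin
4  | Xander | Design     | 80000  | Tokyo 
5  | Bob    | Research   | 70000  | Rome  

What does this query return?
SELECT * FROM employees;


SELECT * returns all 5 rows with all columns

5 rows:
1, Grace, Legal, 60000, Oslo
2, Olivia, Legal, 50000, London
3, Rosa, HR, 40000, Dublin
4, Xander, Design, 80000, Tokyo
5, Bob, Research, 70000, Rome


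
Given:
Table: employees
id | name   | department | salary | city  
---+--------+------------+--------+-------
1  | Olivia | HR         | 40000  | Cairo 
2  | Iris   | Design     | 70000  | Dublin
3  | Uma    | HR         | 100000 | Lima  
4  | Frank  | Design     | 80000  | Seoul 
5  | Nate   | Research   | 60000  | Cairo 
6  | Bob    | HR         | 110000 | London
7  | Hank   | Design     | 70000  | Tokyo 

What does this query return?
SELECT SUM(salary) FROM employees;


SUM(salary) = 40000 + 70000 + 100000 + 80000 + 60000 + 110000 + 70000 = 530000

530000
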